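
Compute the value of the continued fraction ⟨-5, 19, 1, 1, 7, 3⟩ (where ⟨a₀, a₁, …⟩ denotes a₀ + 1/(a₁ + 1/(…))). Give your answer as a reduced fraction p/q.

Compute successive convergents:
a_0 = -5: -5/1
a_1 = 19: -94/19
a_2 = 1: -99/20
a_3 = 1: -193/39
a_4 = 7: -1450/293
a_5 = 3: -4543/918

-4543/918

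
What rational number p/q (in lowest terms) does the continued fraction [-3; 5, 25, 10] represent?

a_0 = -3: -3/1
a_1 = 5: -14/5
a_2 = 25: -353/126
a_3 = 10: -3544/1265

-3544/1265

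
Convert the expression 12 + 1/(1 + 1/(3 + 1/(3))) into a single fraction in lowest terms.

166/13

Work from the innermost term outward:
Start with 3.
3 + 1/(3/1) = 3 + 1/3 = 10/3
1 + 1/(10/3) = 1 + 3/10 = 13/10
12 + 1/(13/10) = 12 + 10/13 = 166/13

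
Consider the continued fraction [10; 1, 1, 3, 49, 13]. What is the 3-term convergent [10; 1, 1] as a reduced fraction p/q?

Build up convergents one term at a time:
a_0 = 10: 10/1
a_1 = 1: 11/1
a_2 = 1: 21/2

21/2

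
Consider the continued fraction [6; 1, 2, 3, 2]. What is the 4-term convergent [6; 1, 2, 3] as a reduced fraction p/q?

67/10

Start with 3.
2 + 1/(3/1) = 2 + 1/3 = 7/3
1 + 1/(7/3) = 1 + 3/7 = 10/7
6 + 1/(10/7) = 6 + 7/10 = 67/10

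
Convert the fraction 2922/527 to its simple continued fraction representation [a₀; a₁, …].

[5; 1, 1, 5, 9, 2, 2]

2922 ÷ 527 → quotient 5, remainder 287
527 ÷ 287 → quotient 1, remainder 240
287 ÷ 240 → quotient 1, remainder 47
240 ÷ 47 → quotient 5, remainder 5
47 ÷ 5 → quotient 9, remainder 2
5 ÷ 2 → quotient 2, remainder 1
2 ÷ 1 → quotient 2, remainder 0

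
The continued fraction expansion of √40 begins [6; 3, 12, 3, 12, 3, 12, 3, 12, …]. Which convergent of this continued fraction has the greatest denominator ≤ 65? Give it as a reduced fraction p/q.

a_0 = 6: 6/1  (≤ bound)
a_1 = 3: 19/3  (≤ bound)
a_2 = 12: 234/37  (≤ bound)
a_3 = 3: 721/114  (> 65, stop)

234/37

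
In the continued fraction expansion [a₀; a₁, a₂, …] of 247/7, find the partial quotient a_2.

2

Repeatedly divide and take the remainder:
247 = 35·7 + 2, so a_0 = 35
7 = 3·2 + 1, so a_1 = 3
2 = 2·1 + 0, so a_2 = 2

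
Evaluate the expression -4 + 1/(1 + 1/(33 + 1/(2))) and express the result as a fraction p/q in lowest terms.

Build up convergents one term at a time:
a_0 = -4: -4/1
a_1 = 1: -3/1
a_2 = 33: -103/34
a_3 = 2: -209/69

-209/69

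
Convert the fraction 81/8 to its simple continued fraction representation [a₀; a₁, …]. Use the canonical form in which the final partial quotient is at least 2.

[10; 8]

Run the Euclidean algorithm, recording each quotient:
⌊81/8⌋ = 10, remainder 1
⌊8/1⌋ = 8, remainder 0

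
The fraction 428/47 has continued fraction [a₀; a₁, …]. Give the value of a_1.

9

Repeatedly divide and take the remainder:
⌊428/47⌋ = 9, remainder 5
⌊47/5⌋ = 9, remainder 2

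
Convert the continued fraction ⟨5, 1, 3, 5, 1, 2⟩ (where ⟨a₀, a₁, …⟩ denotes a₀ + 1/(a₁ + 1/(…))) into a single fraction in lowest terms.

409/71

a_0 = 5: 5/1
a_1 = 1: 6/1
a_2 = 3: 23/4
a_3 = 5: 121/21
a_4 = 1: 144/25
a_5 = 2: 409/71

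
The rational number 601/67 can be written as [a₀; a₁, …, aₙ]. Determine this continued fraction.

[8; 1, 32, 2]

601 ÷ 67 → quotient 8, remainder 65
67 ÷ 65 → quotient 1, remainder 2
65 ÷ 2 → quotient 32, remainder 1
2 ÷ 1 → quotient 2, remainder 0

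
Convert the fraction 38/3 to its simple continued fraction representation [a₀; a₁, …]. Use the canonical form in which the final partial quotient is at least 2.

[12; 1, 2]

Apply division with remainder until the remainder is 0:
38 ÷ 3 → quotient 12, remainder 2
3 ÷ 2 → quotient 1, remainder 1
2 ÷ 1 → quotient 2, remainder 0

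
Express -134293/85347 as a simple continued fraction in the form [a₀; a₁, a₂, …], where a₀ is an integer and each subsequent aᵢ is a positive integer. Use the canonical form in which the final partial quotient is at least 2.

-134293 ÷ 85347 → quotient -2, remainder 36401
85347 ÷ 36401 → quotient 2, remainder 12545
36401 ÷ 12545 → quotient 2, remainder 11311
12545 ÷ 11311 → quotient 1, remainder 1234
11311 ÷ 1234 → quotient 9, remainder 205
1234 ÷ 205 → quotient 6, remainder 4
205 ÷ 4 → quotient 51, remainder 1
4 ÷ 1 → quotient 4, remainder 0

[-2; 2, 2, 1, 9, 6, 51, 4]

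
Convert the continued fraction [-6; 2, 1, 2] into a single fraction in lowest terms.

-45/8

a_0 = -6: -6/1
a_1 = 2: -11/2
a_2 = 1: -17/3
a_3 = 2: -45/8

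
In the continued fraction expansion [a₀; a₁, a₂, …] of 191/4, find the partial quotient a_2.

191 ÷ 4 → quotient 47, remainder 3
4 ÷ 3 → quotient 1, remainder 1
3 ÷ 1 → quotient 3, remainder 0

3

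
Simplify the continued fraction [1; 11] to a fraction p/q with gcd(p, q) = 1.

12/11

a_0 = 1: 1/1
a_1 = 11: 12/11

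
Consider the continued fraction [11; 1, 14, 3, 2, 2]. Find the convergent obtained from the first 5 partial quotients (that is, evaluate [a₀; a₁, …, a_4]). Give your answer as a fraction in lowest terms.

a_0 = 11: 11/1
a_1 = 1: 12/1
a_2 = 14: 179/15
a_3 = 3: 549/46
a_4 = 2: 1277/107

1277/107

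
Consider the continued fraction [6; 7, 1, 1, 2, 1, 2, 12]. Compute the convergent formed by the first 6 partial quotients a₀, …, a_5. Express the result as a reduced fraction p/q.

325/53

Start with 1.
2 + 1/(1/1) = 2 + 1/1 = 3/1
1 + 1/(3/1) = 1 + 1/3 = 4/3
1 + 1/(4/3) = 1 + 3/4 = 7/4
7 + 1/(7/4) = 7 + 4/7 = 53/7
6 + 1/(53/7) = 6 + 7/53 = 325/53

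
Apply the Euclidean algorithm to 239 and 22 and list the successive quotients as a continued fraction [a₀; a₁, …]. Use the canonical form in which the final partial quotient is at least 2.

[10; 1, 6, 3]

Run the Euclidean algorithm, recording each quotient:
⌊239/22⌋ = 10, remainder 19
⌊22/19⌋ = 1, remainder 3
⌊19/3⌋ = 6, remainder 1
⌊3/1⌋ = 3, remainder 0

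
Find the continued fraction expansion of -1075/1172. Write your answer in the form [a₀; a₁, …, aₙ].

-1075 = -1·1172 + 97, so a_0 = -1
1172 = 12·97 + 8, so a_1 = 12
97 = 12·8 + 1, so a_2 = 12
8 = 8·1 + 0, so a_3 = 8

[-1; 12, 12, 8]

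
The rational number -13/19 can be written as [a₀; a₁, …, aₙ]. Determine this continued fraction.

⌊-13/19⌋ = -1, remainder 6
⌊19/6⌋ = 3, remainder 1
⌊6/1⌋ = 6, remainder 0

[-1; 3, 6]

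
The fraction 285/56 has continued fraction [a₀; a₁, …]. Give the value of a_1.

Apply division with remainder until the remainder is 0:
285 ÷ 56 → quotient 5, remainder 5
56 ÷ 5 → quotient 11, remainder 1

11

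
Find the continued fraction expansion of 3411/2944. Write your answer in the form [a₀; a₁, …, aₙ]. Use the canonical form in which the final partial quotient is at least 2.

[1; 6, 3, 3, 2, 6, 3]

⌊3411/2944⌋ = 1, remainder 467
⌊2944/467⌋ = 6, remainder 142
⌊467/142⌋ = 3, remainder 41
⌊142/41⌋ = 3, remainder 19
⌊41/19⌋ = 2, remainder 3
⌊19/3⌋ = 6, remainder 1
⌊3/1⌋ = 3, remainder 0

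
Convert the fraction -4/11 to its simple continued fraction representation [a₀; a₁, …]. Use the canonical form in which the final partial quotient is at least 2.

-4 ÷ 11 → quotient -1, remainder 7
11 ÷ 7 → quotient 1, remainder 4
7 ÷ 4 → quotient 1, remainder 3
4 ÷ 3 → quotient 1, remainder 1
3 ÷ 1 → quotient 3, remainder 0

[-1; 1, 1, 1, 3]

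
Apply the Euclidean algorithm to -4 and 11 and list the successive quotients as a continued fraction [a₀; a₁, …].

[-1; 1, 1, 1, 3]

Repeatedly divide and take the remainder:
⌊-4/11⌋ = -1, remainder 7
⌊11/7⌋ = 1, remainder 4
⌊7/4⌋ = 1, remainder 3
⌊4/3⌋ = 1, remainder 1
⌊3/1⌋ = 3, remainder 0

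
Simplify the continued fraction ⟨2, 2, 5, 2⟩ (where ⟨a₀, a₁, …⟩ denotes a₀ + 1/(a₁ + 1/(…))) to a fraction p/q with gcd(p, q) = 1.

Build up convergents one term at a time:
a_0 = 2: 2/1
a_1 = 2: 5/2
a_2 = 5: 27/11
a_3 = 2: 59/24

59/24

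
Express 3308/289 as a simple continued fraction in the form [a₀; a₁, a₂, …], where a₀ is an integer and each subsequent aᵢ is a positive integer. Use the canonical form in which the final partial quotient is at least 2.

3308 ÷ 289 → quotient 11, remainder 129
289 ÷ 129 → quotient 2, remainder 31
129 ÷ 31 → quotient 4, remainder 5
31 ÷ 5 → quotient 6, remainder 1
5 ÷ 1 → quotient 5, remainder 0

[11; 2, 4, 6, 5]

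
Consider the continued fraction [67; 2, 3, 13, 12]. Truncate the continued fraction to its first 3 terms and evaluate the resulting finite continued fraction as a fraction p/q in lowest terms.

a_0 = 67: 67/1
a_1 = 2: 135/2
a_2 = 3: 472/7

472/7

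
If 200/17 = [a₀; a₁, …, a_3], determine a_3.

4

Repeatedly divide and take the remainder:
200 = 11·17 + 13, so a_0 = 11
17 = 1·13 + 4, so a_1 = 1
13 = 3·4 + 1, so a_2 = 3
4 = 4·1 + 0, so a_3 = 4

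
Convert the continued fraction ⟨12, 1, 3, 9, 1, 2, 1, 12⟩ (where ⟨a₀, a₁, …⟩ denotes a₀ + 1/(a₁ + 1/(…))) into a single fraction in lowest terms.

26010/2039

Start with 12.
1 + 1/(12/1) = 1 + 1/12 = 13/12
2 + 1/(13/12) = 2 + 12/13 = 38/13
1 + 1/(38/13) = 1 + 13/38 = 51/38
9 + 1/(51/38) = 9 + 38/51 = 497/51
3 + 1/(497/51) = 3 + 51/497 = 1542/497
1 + 1/(1542/497) = 1 + 497/1542 = 2039/1542
12 + 1/(2039/1542) = 12 + 1542/2039 = 26010/2039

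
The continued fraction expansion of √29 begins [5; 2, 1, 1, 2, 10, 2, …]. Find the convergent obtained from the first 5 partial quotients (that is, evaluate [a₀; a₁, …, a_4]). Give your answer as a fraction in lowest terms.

70/13

a_0 = 5: 5/1
a_1 = 2: 11/2
a_2 = 1: 16/3
a_3 = 1: 27/5
a_4 = 2: 70/13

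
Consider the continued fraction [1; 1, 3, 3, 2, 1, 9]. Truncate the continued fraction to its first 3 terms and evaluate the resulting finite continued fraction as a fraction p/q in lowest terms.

a_0 = 1: 1/1
a_1 = 1: 2/1
a_2 = 3: 7/4

7/4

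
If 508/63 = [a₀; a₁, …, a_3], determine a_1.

15

⌊508/63⌋ = 8, remainder 4
⌊63/4⌋ = 15, remainder 3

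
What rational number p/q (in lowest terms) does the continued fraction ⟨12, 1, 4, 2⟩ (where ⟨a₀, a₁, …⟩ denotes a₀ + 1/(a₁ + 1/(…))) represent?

141/11

Build up convergents one term at a time:
a_0 = 12: 12/1
a_1 = 1: 13/1
a_2 = 4: 64/5
a_3 = 2: 141/11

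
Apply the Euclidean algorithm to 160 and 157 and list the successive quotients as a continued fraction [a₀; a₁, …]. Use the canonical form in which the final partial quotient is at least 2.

[1; 52, 3]

⌊160/157⌋ = 1, remainder 3
⌊157/3⌋ = 52, remainder 1
⌊3/1⌋ = 3, remainder 0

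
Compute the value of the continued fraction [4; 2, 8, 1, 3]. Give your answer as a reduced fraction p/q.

Collapse the nested fraction from the inside out:
Start with 3.
1 + 1/(3/1) = 1 + 1/3 = 4/3
8 + 1/(4/3) = 8 + 3/4 = 35/4
2 + 1/(35/4) = 2 + 4/35 = 74/35
4 + 1/(74/35) = 4 + 35/74 = 331/74

331/74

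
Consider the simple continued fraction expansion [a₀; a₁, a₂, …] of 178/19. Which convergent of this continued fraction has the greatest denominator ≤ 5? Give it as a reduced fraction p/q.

List convergents until the denominator exceeds the bound:
a_0 = 9: 9/1  (≤ bound)
a_1 = 2: 19/2  (≤ bound)
a_2 = 1: 28/3  (≤ bound)
a_3 = 2: 75/8  (> 5, stop)

28/3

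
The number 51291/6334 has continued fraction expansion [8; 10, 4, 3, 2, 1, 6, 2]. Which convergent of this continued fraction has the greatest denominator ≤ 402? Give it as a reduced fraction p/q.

2486/307

List convergents until the denominator exceeds the bound:
a_0 = 8: 8/1  (≤ bound)
a_1 = 10: 81/10  (≤ bound)
a_2 = 4: 332/41  (≤ bound)
a_3 = 3: 1077/133  (≤ bound)
a_4 = 2: 2486/307  (≤ bound)
a_5 = 1: 3563/440  (> 402, stop)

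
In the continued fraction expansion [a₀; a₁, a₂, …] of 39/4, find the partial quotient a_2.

3

⌊39/4⌋ = 9, remainder 3
⌊4/3⌋ = 1, remainder 1
⌊3/1⌋ = 3, remainder 0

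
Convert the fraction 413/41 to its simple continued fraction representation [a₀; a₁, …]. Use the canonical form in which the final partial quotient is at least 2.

413 ÷ 41 → quotient 10, remainder 3
41 ÷ 3 → quotient 13, remainder 2
3 ÷ 2 → quotient 1, remainder 1
2 ÷ 1 → quotient 2, remainder 0

[10; 13, 1, 2]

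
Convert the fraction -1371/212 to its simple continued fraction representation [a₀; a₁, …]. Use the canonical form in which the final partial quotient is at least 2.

[-7; 1, 1, 7, 14]

-1371 ÷ 212 → quotient -7, remainder 113
212 ÷ 113 → quotient 1, remainder 99
113 ÷ 99 → quotient 1, remainder 14
99 ÷ 14 → quotient 7, remainder 1
14 ÷ 1 → quotient 14, remainder 0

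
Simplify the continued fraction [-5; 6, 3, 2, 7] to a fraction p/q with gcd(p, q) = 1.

Start with 7.
2 + 1/(7/1) = 2 + 1/7 = 15/7
3 + 1/(15/7) = 3 + 7/15 = 52/15
6 + 1/(52/15) = 6 + 15/52 = 327/52
-5 + 1/(327/52) = -5 + 52/327 = -1583/327

-1583/327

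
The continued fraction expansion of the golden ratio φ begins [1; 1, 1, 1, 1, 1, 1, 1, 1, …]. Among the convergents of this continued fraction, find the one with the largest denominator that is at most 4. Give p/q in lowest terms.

List convergents until the denominator exceeds the bound:
a_0 = 1: 1/1  (≤ bound)
a_1 = 1: 2/1  (≤ bound)
a_2 = 1: 3/2  (≤ bound)
a_3 = 1: 5/3  (≤ bound)
a_4 = 1: 8/5  (> 4, stop)

5/3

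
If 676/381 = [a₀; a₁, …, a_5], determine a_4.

676 = 1·381 + 295, so a_0 = 1
381 = 1·295 + 86, so a_1 = 1
295 = 3·86 + 37, so a_2 = 3
86 = 2·37 + 12, so a_3 = 2
37 = 3·12 + 1, so a_4 = 3

3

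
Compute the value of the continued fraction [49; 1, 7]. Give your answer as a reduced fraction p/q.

a_0 = 49: 49/1
a_1 = 1: 50/1
a_2 = 7: 399/8

399/8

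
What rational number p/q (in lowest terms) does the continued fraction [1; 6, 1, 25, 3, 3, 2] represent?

4817/4212

Use the convergent recurrence hₖ = aₖ·hₖ₋₁ + hₖ₋₂ (and likewise for the denominators kₖ):
a_0 = 1: 1/1
a_1 = 6: 7/6
a_2 = 1: 8/7
a_3 = 25: 207/181
a_4 = 3: 629/550
a_5 = 3: 2094/1831
a_6 = 2: 4817/4212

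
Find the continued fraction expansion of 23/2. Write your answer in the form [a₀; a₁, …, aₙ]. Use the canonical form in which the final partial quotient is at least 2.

⌊23/2⌋ = 11, remainder 1
⌊2/1⌋ = 2, remainder 0

[11; 2]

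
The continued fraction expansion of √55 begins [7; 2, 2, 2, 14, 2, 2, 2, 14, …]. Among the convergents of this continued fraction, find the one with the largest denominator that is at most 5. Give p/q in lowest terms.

a_0 = 7: 7/1  (≤ bound)
a_1 = 2: 15/2  (≤ bound)
a_2 = 2: 37/5  (≤ bound)
a_3 = 2: 89/12  (> 5, stop)

37/5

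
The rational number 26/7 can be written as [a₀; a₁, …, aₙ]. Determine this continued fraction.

[3; 1, 2, 2]

Run the Euclidean algorithm, recording each quotient:
26 ÷ 7 → quotient 3, remainder 5
7 ÷ 5 → quotient 1, remainder 2
5 ÷ 2 → quotient 2, remainder 1
2 ÷ 1 → quotient 2, remainder 0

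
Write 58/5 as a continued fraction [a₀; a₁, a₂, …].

[11; 1, 1, 2]

Run the Euclidean algorithm, recording each quotient:
58 = 11·5 + 3, so a_0 = 11
5 = 1·3 + 2, so a_1 = 1
3 = 1·2 + 1, so a_2 = 1
2 = 2·1 + 0, so a_3 = 2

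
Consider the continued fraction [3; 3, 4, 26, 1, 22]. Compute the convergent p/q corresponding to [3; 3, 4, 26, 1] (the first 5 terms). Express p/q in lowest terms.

a_0 = 3: 3/1
a_1 = 3: 10/3
a_2 = 4: 43/13
a_3 = 26: 1128/341
a_4 = 1: 1171/354

1171/354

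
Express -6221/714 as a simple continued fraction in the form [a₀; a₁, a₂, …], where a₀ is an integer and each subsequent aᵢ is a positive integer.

[-9; 3, 2, 14, 7]

⌊-6221/714⌋ = -9, remainder 205
⌊714/205⌋ = 3, remainder 99
⌊205/99⌋ = 2, remainder 7
⌊99/7⌋ = 14, remainder 1
⌊7/1⌋ = 7, remainder 0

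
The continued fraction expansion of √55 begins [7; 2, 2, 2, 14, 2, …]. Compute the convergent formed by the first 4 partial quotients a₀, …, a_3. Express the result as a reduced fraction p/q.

Use the convergent recurrence hₖ = aₖ·hₖ₋₁ + hₖ₋₂ (and likewise for the denominators kₖ):
a_0 = 7: 7/1
a_1 = 2: 15/2
a_2 = 2: 37/5
a_3 = 2: 89/12

89/12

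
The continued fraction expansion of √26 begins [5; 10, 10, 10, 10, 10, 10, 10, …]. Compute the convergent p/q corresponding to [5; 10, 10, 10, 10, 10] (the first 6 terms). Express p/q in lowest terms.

Collapse the nested fraction from the inside out:
Start with 10.
10 + 1/(10/1) = 10 + 1/10 = 101/10
10 + 1/(101/10) = 10 + 10/101 = 1020/101
10 + 1/(1020/101) = 10 + 101/1020 = 10301/1020
10 + 1/(10301/1020) = 10 + 1020/10301 = 104030/10301
5 + 1/(104030/10301) = 5 + 10301/104030 = 530451/104030

530451/104030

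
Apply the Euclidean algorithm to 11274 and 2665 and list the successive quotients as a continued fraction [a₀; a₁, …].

11274 = 4·2665 + 614, so a_0 = 4
2665 = 4·614 + 209, so a_1 = 4
614 = 2·209 + 196, so a_2 = 2
209 = 1·196 + 13, so a_3 = 1
196 = 15·13 + 1, so a_4 = 15
13 = 13·1 + 0, so a_5 = 13

[4; 4, 2, 1, 15, 13]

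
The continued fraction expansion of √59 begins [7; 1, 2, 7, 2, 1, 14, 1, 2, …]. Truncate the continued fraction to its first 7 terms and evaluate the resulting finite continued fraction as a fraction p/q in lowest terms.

Build up convergents one term at a time:
a_0 = 7: 7/1
a_1 = 1: 8/1
a_2 = 2: 23/3
a_3 = 7: 169/22
a_4 = 2: 361/47
a_5 = 1: 530/69
a_6 = 14: 7781/1013

7781/1013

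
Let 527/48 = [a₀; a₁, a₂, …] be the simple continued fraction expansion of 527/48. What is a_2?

Apply division with remainder until the remainder is 0:
527 = 10·48 + 47, so a_0 = 10
48 = 1·47 + 1, so a_1 = 1
47 = 47·1 + 0, so a_2 = 47

47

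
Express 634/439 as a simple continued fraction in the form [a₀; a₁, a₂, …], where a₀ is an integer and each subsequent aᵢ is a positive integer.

634 = 1·439 + 195, so a_0 = 1
439 = 2·195 + 49, so a_1 = 2
195 = 3·49 + 48, so a_2 = 3
49 = 1·48 + 1, so a_3 = 1
48 = 48·1 + 0, so a_4 = 48

[1; 2, 3, 1, 48]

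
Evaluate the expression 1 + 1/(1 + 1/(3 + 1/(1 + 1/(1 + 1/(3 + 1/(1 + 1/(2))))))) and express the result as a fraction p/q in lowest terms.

Use the convergent recurrence hₖ = aₖ·hₖ₋₁ + hₖ₋₂ (and likewise for the denominators kₖ):
a_0 = 1: 1/1
a_1 = 1: 2/1
a_2 = 3: 7/4
a_3 = 1: 9/5
a_4 = 1: 16/9
a_5 = 3: 57/32
a_6 = 1: 73/41
a_7 = 2: 203/114

203/114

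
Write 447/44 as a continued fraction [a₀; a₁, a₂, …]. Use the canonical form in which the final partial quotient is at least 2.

[10; 6, 3, 2]

447 = 10·44 + 7, so a_0 = 10
44 = 6·7 + 2, so a_1 = 6
7 = 3·2 + 1, so a_2 = 3
2 = 2·1 + 0, so a_3 = 2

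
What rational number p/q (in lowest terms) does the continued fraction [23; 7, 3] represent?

Collapse the nested fraction from the inside out:
Start with 3.
7 + 1/(3/1) = 7 + 1/3 = 22/3
23 + 1/(22/3) = 23 + 3/22 = 509/22

509/22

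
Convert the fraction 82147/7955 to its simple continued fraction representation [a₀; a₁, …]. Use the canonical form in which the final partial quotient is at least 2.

⌊82147/7955⌋ = 10, remainder 2597
⌊7955/2597⌋ = 3, remainder 164
⌊2597/164⌋ = 15, remainder 137
⌊164/137⌋ = 1, remainder 27
⌊137/27⌋ = 5, remainder 2
⌊27/2⌋ = 13, remainder 1
⌊2/1⌋ = 2, remainder 0

[10; 3, 15, 1, 5, 13, 2]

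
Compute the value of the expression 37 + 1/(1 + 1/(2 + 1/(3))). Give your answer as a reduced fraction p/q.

377/10

Use the convergent recurrence hₖ = aₖ·hₖ₋₁ + hₖ₋₂ (and likewise for the denominators kₖ):
a_0 = 37: 37/1
a_1 = 1: 38/1
a_2 = 2: 113/3
a_3 = 3: 377/10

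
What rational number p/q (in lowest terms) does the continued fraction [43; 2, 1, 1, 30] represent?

6640/153

Collapse the nested fraction from the inside out:
Start with 30.
1 + 1/(30/1) = 1 + 1/30 = 31/30
1 + 1/(31/30) = 1 + 30/31 = 61/31
2 + 1/(61/31) = 2 + 31/61 = 153/61
43 + 1/(153/61) = 43 + 61/153 = 6640/153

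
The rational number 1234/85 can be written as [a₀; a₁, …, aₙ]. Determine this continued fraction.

Apply division with remainder until the remainder is 0:
1234 ÷ 85 → quotient 14, remainder 44
85 ÷ 44 → quotient 1, remainder 41
44 ÷ 41 → quotient 1, remainder 3
41 ÷ 3 → quotient 13, remainder 2
3 ÷ 2 → quotient 1, remainder 1
2 ÷ 1 → quotient 2, remainder 0

[14; 1, 1, 13, 1, 2]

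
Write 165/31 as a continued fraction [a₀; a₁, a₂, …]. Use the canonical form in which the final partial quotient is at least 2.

165 ÷ 31 → quotient 5, remainder 10
31 ÷ 10 → quotient 3, remainder 1
10 ÷ 1 → quotient 10, remainder 0

[5; 3, 10]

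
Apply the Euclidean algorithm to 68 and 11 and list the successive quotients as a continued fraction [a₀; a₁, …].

[6; 5, 2]

⌊68/11⌋ = 6, remainder 2
⌊11/2⌋ = 5, remainder 1
⌊2/1⌋ = 2, remainder 0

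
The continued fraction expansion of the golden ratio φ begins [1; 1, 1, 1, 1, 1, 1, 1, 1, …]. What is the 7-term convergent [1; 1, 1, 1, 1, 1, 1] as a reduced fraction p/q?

21/13

Use the convergent recurrence hₖ = aₖ·hₖ₋₁ + hₖ₋₂ (and likewise for the denominators kₖ):
a_0 = 1: 1/1
a_1 = 1: 2/1
a_2 = 1: 3/2
a_3 = 1: 5/3
a_4 = 1: 8/5
a_5 = 1: 13/8
a_6 = 1: 21/13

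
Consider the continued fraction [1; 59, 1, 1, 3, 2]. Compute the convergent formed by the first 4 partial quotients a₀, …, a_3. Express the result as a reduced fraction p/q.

121/119

Start with 1.
1 + 1/(1/1) = 1 + 1/1 = 2/1
59 + 1/(2/1) = 59 + 1/2 = 119/2
1 + 1/(119/2) = 1 + 2/119 = 121/119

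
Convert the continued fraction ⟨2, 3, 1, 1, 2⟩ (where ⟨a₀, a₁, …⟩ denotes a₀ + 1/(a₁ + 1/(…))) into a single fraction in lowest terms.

a_0 = 2: 2/1
a_1 = 3: 7/3
a_2 = 1: 9/4
a_3 = 1: 16/7
a_4 = 2: 41/18

41/18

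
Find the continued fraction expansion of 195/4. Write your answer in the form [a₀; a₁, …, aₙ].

[48; 1, 3]

195 = 48·4 + 3, so a_0 = 48
4 = 1·3 + 1, so a_1 = 1
3 = 3·1 + 0, so a_2 = 3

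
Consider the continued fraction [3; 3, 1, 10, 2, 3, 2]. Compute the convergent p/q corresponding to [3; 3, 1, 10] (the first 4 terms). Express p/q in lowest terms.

140/43

Start with 10.
1 + 1/(10/1) = 1 + 1/10 = 11/10
3 + 1/(11/10) = 3 + 10/11 = 43/11
3 + 1/(43/11) = 3 + 11/43 = 140/43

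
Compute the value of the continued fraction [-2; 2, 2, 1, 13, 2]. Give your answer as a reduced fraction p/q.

-313/199

Start with 2.
13 + 1/(2/1) = 13 + 1/2 = 27/2
1 + 1/(27/2) = 1 + 2/27 = 29/27
2 + 1/(29/27) = 2 + 27/29 = 85/29
2 + 1/(85/29) = 2 + 29/85 = 199/85
-2 + 1/(199/85) = -2 + 85/199 = -313/199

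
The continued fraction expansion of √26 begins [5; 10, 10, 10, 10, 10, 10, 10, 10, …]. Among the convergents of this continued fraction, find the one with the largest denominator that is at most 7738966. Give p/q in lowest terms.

5357035/1050601

a_0 = 5: 5/1  (≤ bound)
a_1 = 10: 51/10  (≤ bound)
a_2 = 10: 515/101  (≤ bound)
a_3 = 10: 5201/1020  (≤ bound)
a_4 = 10: 52525/10301  (≤ bound)
a_5 = 10: 530451/104030  (≤ bound)
a_6 = 10: 5357035/1050601  (≤ bound)
a_7 = 10: 54100801/10610040  (> 7738966, stop)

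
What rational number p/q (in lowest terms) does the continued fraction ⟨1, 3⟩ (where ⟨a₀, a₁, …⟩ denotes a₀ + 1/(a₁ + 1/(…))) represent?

Start with 3.
1 + 1/(3/1) = 1 + 1/3 = 4/3

4/3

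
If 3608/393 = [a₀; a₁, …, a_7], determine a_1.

5

⌊3608/393⌋ = 9, remainder 71
⌊393/71⌋ = 5, remainder 38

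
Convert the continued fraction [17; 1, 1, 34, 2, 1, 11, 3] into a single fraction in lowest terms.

131759/7526

Start with 3.
11 + 1/(3/1) = 11 + 1/3 = 34/3
1 + 1/(34/3) = 1 + 3/34 = 37/34
2 + 1/(37/34) = 2 + 34/37 = 108/37
34 + 1/(108/37) = 34 + 37/108 = 3709/108
1 + 1/(3709/108) = 1 + 108/3709 = 3817/3709
1 + 1/(3817/3709) = 1 + 3709/3817 = 7526/3817
17 + 1/(7526/3817) = 17 + 3817/7526 = 131759/7526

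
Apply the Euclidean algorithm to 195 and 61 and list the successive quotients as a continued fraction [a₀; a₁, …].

Repeatedly divide and take the remainder:
⌊195/61⌋ = 3, remainder 12
⌊61/12⌋ = 5, remainder 1
⌊12/1⌋ = 12, remainder 0

[3; 5, 12]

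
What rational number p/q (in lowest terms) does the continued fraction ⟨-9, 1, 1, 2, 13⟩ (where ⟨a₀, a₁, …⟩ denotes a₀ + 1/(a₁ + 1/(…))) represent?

-563/67

Start with 13.
2 + 1/(13/1) = 2 + 1/13 = 27/13
1 + 1/(27/13) = 1 + 13/27 = 40/27
1 + 1/(40/27) = 1 + 27/40 = 67/40
-9 + 1/(67/40) = -9 + 40/67 = -563/67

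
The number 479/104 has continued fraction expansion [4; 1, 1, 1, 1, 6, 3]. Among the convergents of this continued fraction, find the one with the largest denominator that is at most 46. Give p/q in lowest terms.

a_0 = 4: 4/1  (≤ bound)
a_1 = 1: 5/1  (≤ bound)
a_2 = 1: 9/2  (≤ bound)
a_3 = 1: 14/3  (≤ bound)
a_4 = 1: 23/5  (≤ bound)
a_5 = 6: 152/33  (≤ bound)
a_6 = 3: 479/104  (> 46, stop)

152/33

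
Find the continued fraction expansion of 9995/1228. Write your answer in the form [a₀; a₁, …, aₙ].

[8; 7, 5, 1, 1, 15]

Repeatedly divide and take the remainder:
9995 = 8·1228 + 171, so a_0 = 8
1228 = 7·171 + 31, so a_1 = 7
171 = 5·31 + 16, so a_2 = 5
31 = 1·16 + 15, so a_3 = 1
16 = 1·15 + 1, so a_4 = 1
15 = 15·1 + 0, so a_5 = 15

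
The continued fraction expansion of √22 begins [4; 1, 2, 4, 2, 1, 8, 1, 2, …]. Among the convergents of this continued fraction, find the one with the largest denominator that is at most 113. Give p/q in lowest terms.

197/42

List convergents until the denominator exceeds the bound:
a_0 = 4: 4/1  (≤ bound)
a_1 = 1: 5/1  (≤ bound)
a_2 = 2: 14/3  (≤ bound)
a_3 = 4: 61/13  (≤ bound)
a_4 = 2: 136/29  (≤ bound)
a_5 = 1: 197/42  (≤ bound)
a_6 = 8: 1712/365  (> 113, stop)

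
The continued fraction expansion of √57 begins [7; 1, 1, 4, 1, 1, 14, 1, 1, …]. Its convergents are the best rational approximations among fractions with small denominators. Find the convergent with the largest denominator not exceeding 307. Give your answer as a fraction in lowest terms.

a_0 = 7: 7/1  (≤ bound)
a_1 = 1: 8/1  (≤ bound)
a_2 = 1: 15/2  (≤ bound)
a_3 = 4: 68/9  (≤ bound)
a_4 = 1: 83/11  (≤ bound)
a_5 = 1: 151/20  (≤ bound)
a_6 = 14: 2197/291  (≤ bound)
a_7 = 1: 2348/311  (> 307, stop)

2197/291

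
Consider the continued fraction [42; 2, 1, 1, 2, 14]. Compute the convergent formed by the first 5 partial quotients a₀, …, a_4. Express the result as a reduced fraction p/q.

551/13

Build up convergents one term at a time:
a_0 = 42: 42/1
a_1 = 2: 85/2
a_2 = 1: 127/3
a_3 = 1: 212/5
a_4 = 2: 551/13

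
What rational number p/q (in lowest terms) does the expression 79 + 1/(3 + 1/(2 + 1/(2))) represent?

a_0 = 79: 79/1
a_1 = 3: 238/3
a_2 = 2: 555/7
a_3 = 2: 1348/17

1348/17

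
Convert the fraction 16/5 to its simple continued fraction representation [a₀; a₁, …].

[3; 5]

⌊16/5⌋ = 3, remainder 1
⌊5/1⌋ = 5, remainder 0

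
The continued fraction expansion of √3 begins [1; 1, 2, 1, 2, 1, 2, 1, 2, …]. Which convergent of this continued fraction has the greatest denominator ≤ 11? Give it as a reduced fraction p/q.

19/11

a_0 = 1: 1/1  (≤ bound)
a_1 = 1: 2/1  (≤ bound)
a_2 = 2: 5/3  (≤ bound)
a_3 = 1: 7/4  (≤ bound)
a_4 = 2: 19/11  (≤ bound)
a_5 = 1: 26/15  (> 11, stop)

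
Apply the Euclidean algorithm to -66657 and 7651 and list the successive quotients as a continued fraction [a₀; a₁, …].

[-9; 3, 2, 9, 3, 37]

-66657 ÷ 7651 → quotient -9, remainder 2202
7651 ÷ 2202 → quotient 3, remainder 1045
2202 ÷ 1045 → quotient 2, remainder 112
1045 ÷ 112 → quotient 9, remainder 37
112 ÷ 37 → quotient 3, remainder 1
37 ÷ 1 → quotient 37, remainder 0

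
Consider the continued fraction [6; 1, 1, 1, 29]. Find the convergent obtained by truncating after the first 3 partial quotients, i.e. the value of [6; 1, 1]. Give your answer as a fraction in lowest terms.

Start with 1.
1 + 1/(1/1) = 1 + 1/1 = 2/1
6 + 1/(2/1) = 6 + 1/2 = 13/2

13/2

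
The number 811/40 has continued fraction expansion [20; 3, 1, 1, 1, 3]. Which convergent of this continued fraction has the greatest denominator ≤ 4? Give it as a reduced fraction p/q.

81/4

a_0 = 20: 20/1  (≤ bound)
a_1 = 3: 61/3  (≤ bound)
a_2 = 1: 81/4  (≤ bound)
a_3 = 1: 142/7  (> 4, stop)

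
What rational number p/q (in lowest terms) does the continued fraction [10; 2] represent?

21/2

Starting at the tail and folding back:
Start with 2.
10 + 1/(2/1) = 10 + 1/2 = 21/2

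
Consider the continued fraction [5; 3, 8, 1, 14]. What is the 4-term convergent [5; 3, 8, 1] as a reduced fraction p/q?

Use the convergent recurrence hₖ = aₖ·hₖ₋₁ + hₖ₋₂ (and likewise for the denominators kₖ):
a_0 = 5: 5/1
a_1 = 3: 16/3
a_2 = 8: 133/25
a_3 = 1: 149/28

149/28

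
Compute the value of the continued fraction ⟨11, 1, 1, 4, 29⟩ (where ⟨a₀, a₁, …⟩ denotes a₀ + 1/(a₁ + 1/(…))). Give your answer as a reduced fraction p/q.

3039/263

a_0 = 11: 11/1
a_1 = 1: 12/1
a_2 = 1: 23/2
a_3 = 4: 104/9
a_4 = 29: 3039/263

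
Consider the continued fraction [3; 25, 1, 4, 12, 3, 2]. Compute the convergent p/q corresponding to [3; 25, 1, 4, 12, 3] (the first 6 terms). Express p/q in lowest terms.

a_0 = 3: 3/1
a_1 = 25: 76/25
a_2 = 1: 79/26
a_3 = 4: 392/129
a_4 = 12: 4783/1574
a_5 = 3: 14741/4851

14741/4851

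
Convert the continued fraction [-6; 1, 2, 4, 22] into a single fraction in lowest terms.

-1534/289

Build up convergents one term at a time:
a_0 = -6: -6/1
a_1 = 1: -5/1
a_2 = 2: -16/3
a_3 = 4: -69/13
a_4 = 22: -1534/289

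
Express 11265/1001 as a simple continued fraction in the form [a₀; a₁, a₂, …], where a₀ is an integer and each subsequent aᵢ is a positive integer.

[11; 3, 1, 15, 1, 14]

Run the Euclidean algorithm, recording each quotient:
11265 = 11·1001 + 254, so a_0 = 11
1001 = 3·254 + 239, so a_1 = 3
254 = 1·239 + 15, so a_2 = 1
239 = 15·15 + 14, so a_3 = 15
15 = 1·14 + 1, so a_4 = 1
14 = 14·1 + 0, so a_5 = 14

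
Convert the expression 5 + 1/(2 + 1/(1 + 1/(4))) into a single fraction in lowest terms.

75/14

Start with 4.
1 + 1/(4/1) = 1 + 1/4 = 5/4
2 + 1/(5/4) = 2 + 4/5 = 14/5
5 + 1/(14/5) = 5 + 5/14 = 75/14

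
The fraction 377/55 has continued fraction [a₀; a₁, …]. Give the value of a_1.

377 ÷ 55 → quotient 6, remainder 47
55 ÷ 47 → quotient 1, remainder 8

1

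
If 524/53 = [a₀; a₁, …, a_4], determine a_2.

524 = 9·53 + 47, so a_0 = 9
53 = 1·47 + 6, so a_1 = 1
47 = 7·6 + 5, so a_2 = 7

7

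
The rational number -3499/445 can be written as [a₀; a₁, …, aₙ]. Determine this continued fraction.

Repeatedly divide and take the remainder:
⌊-3499/445⌋ = -8, remainder 61
⌊445/61⌋ = 7, remainder 18
⌊61/18⌋ = 3, remainder 7
⌊18/7⌋ = 2, remainder 4
⌊7/4⌋ = 1, remainder 3
⌊4/3⌋ = 1, remainder 1
⌊3/1⌋ = 3, remainder 0

[-8; 7, 3, 2, 1, 1, 3]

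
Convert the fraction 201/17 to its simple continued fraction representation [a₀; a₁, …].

[11; 1, 4, 1, 2]

⌊201/17⌋ = 11, remainder 14
⌊17/14⌋ = 1, remainder 3
⌊14/3⌋ = 4, remainder 2
⌊3/2⌋ = 1, remainder 1
⌊2/1⌋ = 2, remainder 0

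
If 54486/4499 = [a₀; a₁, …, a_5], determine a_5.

Repeatedly divide and take the remainder:
54486 = 12·4499 + 498, so a_0 = 12
4499 = 9·498 + 17, so a_1 = 9
498 = 29·17 + 5, so a_2 = 29
17 = 3·5 + 2, so a_3 = 3
5 = 2·2 + 1, so a_4 = 2
2 = 2·1 + 0, so a_5 = 2

2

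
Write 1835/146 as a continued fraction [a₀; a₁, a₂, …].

[12; 1, 1, 3, 6, 1, 2]

Run the Euclidean algorithm, recording each quotient:
1835 = 12·146 + 83, so a_0 = 12
146 = 1·83 + 63, so a_1 = 1
83 = 1·63 + 20, so a_2 = 1
63 = 3·20 + 3, so a_3 = 3
20 = 6·3 + 2, so a_4 = 6
3 = 1·2 + 1, so a_5 = 1
2 = 2·1 + 0, so a_6 = 2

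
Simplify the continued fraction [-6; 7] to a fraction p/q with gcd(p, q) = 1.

Collapse the nested fraction from the inside out:
Start with 7.
-6 + 1/(7/1) = -6 + 1/7 = -41/7

-41/7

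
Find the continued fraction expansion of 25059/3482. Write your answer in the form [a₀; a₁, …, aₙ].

[7; 5, 12, 57]

25059 ÷ 3482 → quotient 7, remainder 685
3482 ÷ 685 → quotient 5, remainder 57
685 ÷ 57 → quotient 12, remainder 1
57 ÷ 1 → quotient 57, remainder 0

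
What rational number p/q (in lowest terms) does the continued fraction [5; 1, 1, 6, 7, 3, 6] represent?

Start with 6.
3 + 1/(6/1) = 3 + 1/6 = 19/6
7 + 1/(19/6) = 7 + 6/19 = 139/19
6 + 1/(139/19) = 6 + 19/139 = 853/139
1 + 1/(853/139) = 1 + 139/853 = 992/853
1 + 1/(992/853) = 1 + 853/992 = 1845/992
5 + 1/(1845/992) = 5 + 992/1845 = 10217/1845

10217/1845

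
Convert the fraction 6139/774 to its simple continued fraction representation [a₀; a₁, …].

Repeatedly divide and take the remainder:
⌊6139/774⌋ = 7, remainder 721
⌊774/721⌋ = 1, remainder 53
⌊721/53⌋ = 13, remainder 32
⌊53/32⌋ = 1, remainder 21
⌊32/21⌋ = 1, remainder 11
⌊21/11⌋ = 1, remainder 10
⌊11/10⌋ = 1, remainder 1
⌊10/1⌋ = 10, remainder 0

[7; 1, 13, 1, 1, 1, 1, 10]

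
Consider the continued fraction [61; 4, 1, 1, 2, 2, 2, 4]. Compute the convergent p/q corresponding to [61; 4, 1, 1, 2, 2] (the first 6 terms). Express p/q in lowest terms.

a_0 = 61: 61/1
a_1 = 4: 245/4
a_2 = 1: 306/5
a_3 = 1: 551/9
a_4 = 2: 1408/23
a_5 = 2: 3367/55

3367/55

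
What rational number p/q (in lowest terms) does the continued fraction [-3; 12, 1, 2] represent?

Work from the innermost term outward:
Start with 2.
1 + 1/(2/1) = 1 + 1/2 = 3/2
12 + 1/(3/2) = 12 + 2/3 = 38/3
-3 + 1/(38/3) = -3 + 3/38 = -111/38

-111/38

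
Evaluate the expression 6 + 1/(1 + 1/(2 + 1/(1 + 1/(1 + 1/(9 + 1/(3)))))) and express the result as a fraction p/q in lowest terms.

Starting at the tail and folding back:
Start with 3.
9 + 1/(3/1) = 9 + 1/3 = 28/3
1 + 1/(28/3) = 1 + 3/28 = 31/28
1 + 1/(31/28) = 1 + 28/31 = 59/31
2 + 1/(59/31) = 2 + 31/59 = 149/59
1 + 1/(149/59) = 1 + 59/149 = 208/149
6 + 1/(208/149) = 6 + 149/208 = 1397/208

1397/208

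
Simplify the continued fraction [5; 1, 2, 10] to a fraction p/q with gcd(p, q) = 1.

Build up convergents one term at a time:
a_0 = 5: 5/1
a_1 = 1: 6/1
a_2 = 2: 17/3
a_3 = 10: 176/31

176/31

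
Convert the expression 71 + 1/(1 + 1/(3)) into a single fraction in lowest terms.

287/4

a_0 = 71: 71/1
a_1 = 1: 72/1
a_2 = 3: 287/4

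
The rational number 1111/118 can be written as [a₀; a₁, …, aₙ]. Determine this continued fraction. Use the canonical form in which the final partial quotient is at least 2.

[9; 2, 2, 2, 4, 2]

1111 ÷ 118 → quotient 9, remainder 49
118 ÷ 49 → quotient 2, remainder 20
49 ÷ 20 → quotient 2, remainder 9
20 ÷ 9 → quotient 2, remainder 2
9 ÷ 2 → quotient 4, remainder 1
2 ÷ 1 → quotient 2, remainder 0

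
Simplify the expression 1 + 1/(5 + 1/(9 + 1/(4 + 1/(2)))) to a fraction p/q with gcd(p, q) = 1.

a_0 = 1: 1/1
a_1 = 5: 6/5
a_2 = 9: 55/46
a_3 = 4: 226/189
a_4 = 2: 507/424

507/424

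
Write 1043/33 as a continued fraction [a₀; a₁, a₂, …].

Run the Euclidean algorithm, recording each quotient:
1043 ÷ 33 → quotient 31, remainder 20
33 ÷ 20 → quotient 1, remainder 13
20 ÷ 13 → quotient 1, remainder 7
13 ÷ 7 → quotient 1, remainder 6
7 ÷ 6 → quotient 1, remainder 1
6 ÷ 1 → quotient 6, remainder 0

[31; 1, 1, 1, 1, 6]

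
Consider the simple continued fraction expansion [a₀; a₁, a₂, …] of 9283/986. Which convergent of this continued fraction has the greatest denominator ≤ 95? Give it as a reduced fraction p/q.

386/41

List convergents until the denominator exceeds the bound:
a_0 = 9: 9/1  (≤ bound)
a_1 = 2: 19/2  (≤ bound)
a_2 = 2: 47/5  (≤ bound)
a_3 = 2: 113/12  (≤ bound)
a_4 = 3: 386/41  (≤ bound)
a_5 = 3: 1271/135  (> 95, stop)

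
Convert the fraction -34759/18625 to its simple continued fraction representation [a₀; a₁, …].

[-2; 7, 2, 10, 3, 38]

-34759 = -2·18625 + 2491, so a_0 = -2
18625 = 7·2491 + 1188, so a_1 = 7
2491 = 2·1188 + 115, so a_2 = 2
1188 = 10·115 + 38, so a_3 = 10
115 = 3·38 + 1, so a_4 = 3
38 = 38·1 + 0, so a_5 = 38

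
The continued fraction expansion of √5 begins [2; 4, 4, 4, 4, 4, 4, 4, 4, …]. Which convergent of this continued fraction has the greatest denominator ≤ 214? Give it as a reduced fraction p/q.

161/72

a_0 = 2: 2/1  (≤ bound)
a_1 = 4: 9/4  (≤ bound)
a_2 = 4: 38/17  (≤ bound)
a_3 = 4: 161/72  (≤ bound)
a_4 = 4: 682/305  (> 214, stop)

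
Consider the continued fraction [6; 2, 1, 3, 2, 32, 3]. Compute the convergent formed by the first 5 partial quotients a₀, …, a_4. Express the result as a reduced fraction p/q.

Starting at the tail and folding back:
Start with 2.
3 + 1/(2/1) = 3 + 1/2 = 7/2
1 + 1/(7/2) = 1 + 2/7 = 9/7
2 + 1/(9/7) = 2 + 7/9 = 25/9
6 + 1/(25/9) = 6 + 9/25 = 159/25

159/25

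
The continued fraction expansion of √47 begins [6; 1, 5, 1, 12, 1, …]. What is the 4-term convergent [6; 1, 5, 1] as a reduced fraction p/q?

48/7

Starting at the tail and folding back:
Start with 1.
5 + 1/(1/1) = 5 + 1/1 = 6/1
1 + 1/(6/1) = 1 + 1/6 = 7/6
6 + 1/(7/6) = 6 + 6/7 = 48/7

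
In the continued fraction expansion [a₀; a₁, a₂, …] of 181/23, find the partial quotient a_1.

1

Run the Euclidean algorithm, recording each quotient:
181 ÷ 23 → quotient 7, remainder 20
23 ÷ 20 → quotient 1, remainder 3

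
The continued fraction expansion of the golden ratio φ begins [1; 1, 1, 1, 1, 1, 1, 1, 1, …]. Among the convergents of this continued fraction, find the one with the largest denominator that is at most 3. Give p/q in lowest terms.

5/3

a_0 = 1: 1/1  (≤ bound)
a_1 = 1: 2/1  (≤ bound)
a_2 = 1: 3/2  (≤ bound)
a_3 = 1: 5/3  (≤ bound)
a_4 = 1: 8/5  (> 3, stop)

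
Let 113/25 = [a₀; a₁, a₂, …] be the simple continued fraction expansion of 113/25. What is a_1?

113 = 4·25 + 13, so a_0 = 4
25 = 1·13 + 12, so a_1 = 1

1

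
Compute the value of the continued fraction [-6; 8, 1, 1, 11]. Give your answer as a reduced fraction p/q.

Start with 11.
1 + 1/(11/1) = 1 + 1/11 = 12/11
1 + 1/(12/11) = 1 + 11/12 = 23/12
8 + 1/(23/12) = 8 + 12/23 = 196/23
-6 + 1/(196/23) = -6 + 23/196 = -1153/196

-1153/196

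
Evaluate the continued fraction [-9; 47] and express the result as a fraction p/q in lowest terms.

Use the convergent recurrence hₖ = aₖ·hₖ₋₁ + hₖ₋₂ (and likewise for the denominators kₖ):
a_0 = -9: -9/1
a_1 = 47: -422/47

-422/47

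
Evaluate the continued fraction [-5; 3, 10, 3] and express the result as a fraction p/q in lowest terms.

-449/96

Use the convergent recurrence hₖ = aₖ·hₖ₋₁ + hₖ₋₂ (and likewise for the denominators kₖ):
a_0 = -5: -5/1
a_1 = 3: -14/3
a_2 = 10: -145/31
a_3 = 3: -449/96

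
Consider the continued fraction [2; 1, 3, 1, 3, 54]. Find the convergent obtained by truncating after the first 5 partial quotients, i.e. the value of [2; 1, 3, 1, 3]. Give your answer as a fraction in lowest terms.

Start with 3.
1 + 1/(3/1) = 1 + 1/3 = 4/3
3 + 1/(4/3) = 3 + 3/4 = 15/4
1 + 1/(15/4) = 1 + 4/15 = 19/15
2 + 1/(19/15) = 2 + 15/19 = 53/19

53/19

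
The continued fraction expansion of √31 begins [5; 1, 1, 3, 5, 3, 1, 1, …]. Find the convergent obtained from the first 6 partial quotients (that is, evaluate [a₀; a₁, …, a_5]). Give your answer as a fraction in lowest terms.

Start with 3.
5 + 1/(3/1) = 5 + 1/3 = 16/3
3 + 1/(16/3) = 3 + 3/16 = 51/16
1 + 1/(51/16) = 1 + 16/51 = 67/51
1 + 1/(67/51) = 1 + 51/67 = 118/67
5 + 1/(118/67) = 5 + 67/118 = 657/118

657/118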